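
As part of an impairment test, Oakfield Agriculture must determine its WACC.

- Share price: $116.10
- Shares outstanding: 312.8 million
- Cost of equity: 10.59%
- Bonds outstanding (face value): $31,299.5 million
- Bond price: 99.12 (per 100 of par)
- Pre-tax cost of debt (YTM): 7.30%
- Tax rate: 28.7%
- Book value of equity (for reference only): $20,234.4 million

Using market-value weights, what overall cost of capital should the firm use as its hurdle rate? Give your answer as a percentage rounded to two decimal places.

Market value of equity E = 116.1 × 312.8m = 36316.08m. Market value of debt D = 31299.5m × 99.12/100 = 31024.0644m.
Total capital V = 36316.08 + 31024.0644 = 67340.1444.
Equity: weight = 36316.08/67340.1444 = 0.5393; cost = 10.59%.
Bonds outstanding: weight = 31024.0644/67340.1444 = 0.4607; after-tax cost = 7.3% × (1 − 28.7%) = 5.2049%.
WACC = 0.5393 × 10.5900% + 0.4607 × 5.2049% = 8.1090%.

8.11%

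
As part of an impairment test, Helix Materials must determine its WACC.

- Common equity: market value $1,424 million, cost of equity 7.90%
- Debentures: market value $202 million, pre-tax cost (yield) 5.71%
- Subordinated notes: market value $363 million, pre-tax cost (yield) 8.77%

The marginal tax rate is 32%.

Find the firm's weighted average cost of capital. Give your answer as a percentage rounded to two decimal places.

Total capital V = 1424 + 202 + 363 = 1989.
Equity: weight = 1424/1989 = 0.7159; cost = 7.9%.
Debentures: weight = 202/1989 = 0.1016; after-tax cost = 5.71% × (1 − 32%) = 3.8828%.
Subordinated notes: weight = 363/1989 = 0.1825; after-tax cost = 8.77% × (1 − 32%) = 5.9636%.
WACC = 0.7159 × 7.9000% + 0.1016 × 3.8828% + 0.1825 × 5.9636% = 7.1386%.

7.14%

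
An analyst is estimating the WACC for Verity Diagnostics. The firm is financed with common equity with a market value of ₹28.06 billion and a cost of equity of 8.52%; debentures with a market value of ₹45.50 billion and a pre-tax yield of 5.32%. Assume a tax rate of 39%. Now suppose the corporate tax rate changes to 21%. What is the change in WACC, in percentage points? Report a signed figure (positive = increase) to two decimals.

+0.59 pp

Current WACC:
Total capital V = 28.06 + 45.5 = 73.56.
Equity: weight = 28.06/73.56 = 0.3815; cost = 8.52%.
Debentures: weight = 45.5/73.56 = 0.6185; after-tax cost = 5.32% × (1 − 39%) = 3.2452%.
WACC = 0.3815 × 8.5200% + 0.6185 × 3.2452% = 5.2573%.
After the change:
Total capital V = 28.06 + 45.5 = 73.56.
Equity: weight = 28.06/73.56 = 0.3815; cost = 8.52%.
Debentures: weight = 45.5/73.56 = 0.6185; after-tax cost = 5.32% × (1 − 21%) = 4.2028%.
WACC = 0.3815 × 8.5200% + 0.6185 × 4.2028% = 5.8496%.
Change in WACC = 5.8496% − 5.2573% = 0.5923 pp.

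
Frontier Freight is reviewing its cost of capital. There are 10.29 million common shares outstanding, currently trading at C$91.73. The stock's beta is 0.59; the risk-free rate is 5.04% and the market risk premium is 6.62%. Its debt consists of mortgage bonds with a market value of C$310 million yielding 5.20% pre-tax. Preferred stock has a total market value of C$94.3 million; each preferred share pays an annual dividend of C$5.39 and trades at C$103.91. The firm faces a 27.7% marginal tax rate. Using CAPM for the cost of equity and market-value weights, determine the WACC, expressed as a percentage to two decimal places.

Cost of equity via CAPM: Re = 5.04% + 0.59 × 6.62% = 8.9458%.
Cost of preferred: Rp = 5.39 / 103.91 = 5.1872%.
Market value of equity E = 91.73 × 10.29m = 943.9017m.
Total capital V = 943.9017 + 94.3 + 310 = 1348.2017.
Equity: weight = 943.9017/1348.2017 = 0.7001; cost = 8.9458%.
Preferred: weight = 94.3/1348.2017 = 0.0699; cost = 5.1872%.
Mortgage bonds: weight = 310/1348.2017 = 0.2299; after-tax cost = 5.2% × (1 − 27.7%) = 3.7596%.
WACC = 0.7001 × 8.9458% + 0.0699 × 5.1872% + 0.2299 × 3.7596% = 7.4904%.

7.49%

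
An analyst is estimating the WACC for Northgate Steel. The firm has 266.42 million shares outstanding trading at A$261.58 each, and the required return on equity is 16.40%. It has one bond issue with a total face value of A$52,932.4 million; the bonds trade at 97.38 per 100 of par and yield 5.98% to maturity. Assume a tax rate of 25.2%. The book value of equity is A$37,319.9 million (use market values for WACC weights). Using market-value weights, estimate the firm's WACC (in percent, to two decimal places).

Market value of equity E = 261.58 × 266.42m = 69690.1436m. Market value of debt D = 52932.4m × 97.38/100 = 51545.57112m.
Total capital V = 69690.1436 + 51545.57112 = 121235.71472.
Equity: weight = 69690.1436/121235.71472 = 0.5748; cost = 16.4%.
Bonds outstanding: weight = 51545.57112/121235.71472 = 0.4252; after-tax cost = 5.98% × (1 − 25.2%) = 4.4730%.
WACC = 0.5748 × 16.4000% + 0.4252 × 4.4730% = 11.3290%.

11.33%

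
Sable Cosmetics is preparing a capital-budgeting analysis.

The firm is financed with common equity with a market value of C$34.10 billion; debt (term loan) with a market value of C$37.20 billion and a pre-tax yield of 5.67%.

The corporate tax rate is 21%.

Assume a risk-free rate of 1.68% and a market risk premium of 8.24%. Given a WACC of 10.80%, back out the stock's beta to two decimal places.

1.94

Total capital V = 34.1 + 37.2 = 71.3.
Equity weight = 34.1/71.3 = 0.4783.
Term loan weight = 37.2/71.3 = 0.5217.
Debt contribution = 0.5217 × 5.67% × (1 − 21%) = 2.3370%.
Required equity contribution = 10.8% − 2.3370% = 8.4630%  ⇒  Re = 17.6953%.
CAPM: 17.6953% = 1.68% + β × 8.24%  ⇒  β = 1.9436.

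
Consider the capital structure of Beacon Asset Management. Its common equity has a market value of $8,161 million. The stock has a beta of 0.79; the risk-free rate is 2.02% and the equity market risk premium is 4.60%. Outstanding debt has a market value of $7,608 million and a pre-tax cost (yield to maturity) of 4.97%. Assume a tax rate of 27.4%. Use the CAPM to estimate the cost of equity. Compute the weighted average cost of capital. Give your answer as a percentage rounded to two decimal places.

Cost of equity via CAPM: Re = 2.02% + 0.79 × 4.6% = 5.6540%.
Total capital V = 8161 + 7608 = 15769.
Equity: weight = 8161/15769 = 0.5175; cost = 5.654%.
Debt: weight = 7608/15769 = 0.4825; after-tax cost = 4.97% × (1 − 27.4%) = 3.6082%.
WACC = 0.5175 × 5.6540% + 0.4825 × 3.6082% = 4.6670%.

4.67%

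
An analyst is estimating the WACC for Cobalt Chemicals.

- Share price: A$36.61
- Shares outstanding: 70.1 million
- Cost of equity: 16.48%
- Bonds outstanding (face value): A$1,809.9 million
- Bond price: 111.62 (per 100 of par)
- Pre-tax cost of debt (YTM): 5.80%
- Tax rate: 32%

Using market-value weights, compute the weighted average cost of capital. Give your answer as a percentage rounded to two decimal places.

Market value of equity E = 36.61 × 70.1m = 2566.361m. Market value of debt D = 1809.9m × 111.62/100 = 2020.21038m.
Total capital V = 2566.361 + 2020.21038 = 4586.57138.
Equity: weight = 2566.361/4586.57138 = 0.5595; cost = 16.48%.
Bonds outstanding: weight = 2020.21038/4586.57138 = 0.4405; after-tax cost = 5.8% × (1 − 32%) = 3.9440%.
WACC = 0.5595 × 16.4800% + 0.4405 × 3.9440% = 10.9584%.

10.96%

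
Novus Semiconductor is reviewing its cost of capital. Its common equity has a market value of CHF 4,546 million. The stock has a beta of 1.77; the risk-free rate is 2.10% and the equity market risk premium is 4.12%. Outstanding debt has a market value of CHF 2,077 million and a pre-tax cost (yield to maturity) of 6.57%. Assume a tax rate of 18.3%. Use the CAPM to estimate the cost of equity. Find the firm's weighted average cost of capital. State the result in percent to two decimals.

Cost of equity via CAPM: Re = 2.1% + 1.77 × 4.12% = 9.3924%.
Total capital V = 4546 + 2077 = 6623.
Equity: weight = 4546/6623 = 0.6864; cost = 9.3924%.
Debt: weight = 2077/6623 = 0.3136; after-tax cost = 6.57% × (1 − 18.3%) = 5.3677%.
WACC = 0.6864 × 9.3924% + 0.3136 × 5.3677% = 8.1302%.

8.13%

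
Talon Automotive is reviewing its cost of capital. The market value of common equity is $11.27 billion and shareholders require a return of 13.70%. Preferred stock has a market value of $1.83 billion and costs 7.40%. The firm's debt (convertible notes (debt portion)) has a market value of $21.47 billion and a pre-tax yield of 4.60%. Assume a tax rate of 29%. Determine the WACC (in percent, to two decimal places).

6.89%

Total capital V = 11.27 + 1.83 + 21.47 = 34.57.
Equity: weight = 11.27/34.57 = 0.3260; cost = 13.7%.
Preferred: weight = 1.83/34.57 = 0.0529; cost = 7.4%.
Convertible notes (debt portion): weight = 21.47/34.57 = 0.6211; after-tax cost = 4.6% × (1 − 29%) = 3.2660%.
WACC = 0.3260 × 13.7000% + 0.0529 × 7.4000% + 0.6211 × 3.2660% = 6.8864%.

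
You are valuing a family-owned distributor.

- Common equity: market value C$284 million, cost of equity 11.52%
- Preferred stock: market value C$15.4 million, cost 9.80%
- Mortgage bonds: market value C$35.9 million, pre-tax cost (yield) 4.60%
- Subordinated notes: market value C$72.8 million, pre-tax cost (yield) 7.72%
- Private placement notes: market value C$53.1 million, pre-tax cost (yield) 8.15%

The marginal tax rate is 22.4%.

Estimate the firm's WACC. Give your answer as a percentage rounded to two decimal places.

9.37%

Total capital V = 284 + 15.4 + 35.9 + 72.8 + 53.1 = 461.2.
Equity: weight = 284/461.2 = 0.6158; cost = 11.52%.
Preferred: weight = 15.4/461.2 = 0.0334; cost = 9.8%.
Mortgage bonds: weight = 35.9/461.2 = 0.0778; after-tax cost = 4.6% × (1 − 22.4%) = 3.5696%.
Subordinated notes: weight = 72.8/461.2 = 0.1578; after-tax cost = 7.72% × (1 − 22.4%) = 5.9907%.
Private placement notes: weight = 53.1/461.2 = 0.1151; after-tax cost = 8.15% × (1 − 22.4%) = 6.3244%.
WACC = 0.6158 × 11.5200% + 0.0334 × 9.8000% + 0.0778 × 3.5696% + 0.1578 × 5.9907% + 0.1151 × 6.3244% = 9.3727%.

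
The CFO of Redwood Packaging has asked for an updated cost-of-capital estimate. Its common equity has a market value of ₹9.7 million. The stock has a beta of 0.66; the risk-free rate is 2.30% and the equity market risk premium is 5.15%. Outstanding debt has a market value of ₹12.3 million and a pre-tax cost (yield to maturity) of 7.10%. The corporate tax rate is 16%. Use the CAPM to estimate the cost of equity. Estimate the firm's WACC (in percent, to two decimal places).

5.85%

Cost of equity via CAPM: Re = 2.3% + 0.66 × 5.15% = 5.6990%.
Total capital V = 9.7 + 12.3 = 22.
Equity: weight = 9.7/22 = 0.4409; cost = 5.699%.
Debt: weight = 12.3/22 = 0.5591; after-tax cost = 7.1% × (1 − 16%) = 5.9640%.
WACC = 0.4409 × 5.6990% + 0.5591 × 5.9640% = 5.8472%.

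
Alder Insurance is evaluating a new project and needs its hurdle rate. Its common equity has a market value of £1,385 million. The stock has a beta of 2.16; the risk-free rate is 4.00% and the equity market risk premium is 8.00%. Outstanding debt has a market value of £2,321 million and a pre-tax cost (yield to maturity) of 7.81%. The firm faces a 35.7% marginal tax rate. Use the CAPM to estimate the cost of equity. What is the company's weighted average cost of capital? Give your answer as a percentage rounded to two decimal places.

11.10%

Cost of equity via CAPM: Re = 4.0% + 2.16 × 8.0% = 21.2800%.
Total capital V = 1385 + 2321 = 3706.
Equity: weight = 1385/3706 = 0.3737; cost = 21.28%.
Debt: weight = 2321/3706 = 0.6263; after-tax cost = 7.81% × (1 − 35.7%) = 5.0218%.
WACC = 0.3737 × 21.2800% + 0.6263 × 5.0218% = 11.0978%.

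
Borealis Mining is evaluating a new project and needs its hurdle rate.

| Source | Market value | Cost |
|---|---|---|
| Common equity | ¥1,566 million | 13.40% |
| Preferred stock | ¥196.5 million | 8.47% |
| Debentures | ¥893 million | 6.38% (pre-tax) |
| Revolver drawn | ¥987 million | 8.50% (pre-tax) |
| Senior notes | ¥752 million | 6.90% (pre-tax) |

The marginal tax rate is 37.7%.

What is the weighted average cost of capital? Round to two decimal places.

Total capital V = 1566 + 196.5 + 893 + 987 + 752 = 4394.5.
Equity: weight = 1566/4394.5 = 0.3564; cost = 13.4%.
Preferred: weight = 196.5/4394.5 = 0.0447; cost = 8.47%.
Debentures: weight = 893/4394.5 = 0.2032; after-tax cost = 6.38% × (1 − 37.7%) = 3.9747%.
Revolver drawn: weight = 987/4394.5 = 0.2246; after-tax cost = 8.5% × (1 − 37.7%) = 5.2955%.
Senior notes: weight = 752/4394.5 = 0.1711; after-tax cost = 6.9% × (1 − 37.7%) = 4.2987%.
WACC = 0.3564 × 13.4000% + 0.0447 × 8.4700% + 0.2032 × 3.9747% + 0.2246 × 5.2955% + 0.1711 × 4.2987% = 7.8866%.

7.89%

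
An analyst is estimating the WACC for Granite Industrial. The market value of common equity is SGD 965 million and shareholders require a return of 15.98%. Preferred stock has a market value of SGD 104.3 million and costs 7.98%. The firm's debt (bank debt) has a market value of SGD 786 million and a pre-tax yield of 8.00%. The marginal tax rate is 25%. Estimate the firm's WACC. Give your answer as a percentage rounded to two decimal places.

11.30%

Total capital V = 965 + 104.3 + 786 = 1855.3.
Equity: weight = 965/1855.3 = 0.5201; cost = 15.98%.
Preferred: weight = 104.3/1855.3 = 0.0562; cost = 7.98%.
Bank debt: weight = 786/1855.3 = 0.4237; after-tax cost = 8% × (1 − 25%) = 6.0000%.
WACC = 0.5201 × 15.9800% + 0.0562 × 7.9800% + 0.4237 × 6.0000% = 11.3022%.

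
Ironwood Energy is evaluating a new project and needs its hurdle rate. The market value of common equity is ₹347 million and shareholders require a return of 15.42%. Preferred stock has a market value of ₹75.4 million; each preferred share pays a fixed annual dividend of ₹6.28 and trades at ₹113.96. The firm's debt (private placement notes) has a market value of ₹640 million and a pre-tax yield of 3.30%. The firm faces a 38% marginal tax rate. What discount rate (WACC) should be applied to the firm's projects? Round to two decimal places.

6.66%

Cost of preferred: Rp = 6.28 / 113.96 = 5.5107%.
Total capital V = 347 + 75.4 + 640 = 1062.4.
Equity: weight = 347/1062.4 = 0.3266; cost = 15.42%.
Preferred: weight = 75.4/1062.4 = 0.0710; cost = 5.5107%.
Private placement notes: weight = 640/1062.4 = 0.6024; after-tax cost = 3.3% × (1 − 38%) = 2.0460%.
WACC = 0.3266 × 15.4200% + 0.0710 × 5.5107% + 0.6024 × 2.0460% = 6.6601%.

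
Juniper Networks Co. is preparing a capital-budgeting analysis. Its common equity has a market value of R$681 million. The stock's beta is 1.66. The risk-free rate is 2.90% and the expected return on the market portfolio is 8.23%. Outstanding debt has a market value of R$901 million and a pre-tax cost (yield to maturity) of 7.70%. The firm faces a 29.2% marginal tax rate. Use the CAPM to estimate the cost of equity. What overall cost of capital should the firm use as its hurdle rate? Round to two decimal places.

8.16%

Market risk premium = 8.23% − 2.9% = 5.33%.
Cost of equity via CAPM: Re = 2.9% + 1.66 × 5.33% = 11.7478%.
Total capital V = 681 + 901 = 1582.
Equity: weight = 681/1582 = 0.4305; cost = 11.7478%.
Debt: weight = 901/1582 = 0.5695; after-tax cost = 7.7% × (1 − 29.2%) = 5.4516%.
WACC = 0.4305 × 11.7478% + 0.5695 × 5.4516% = 8.1619%.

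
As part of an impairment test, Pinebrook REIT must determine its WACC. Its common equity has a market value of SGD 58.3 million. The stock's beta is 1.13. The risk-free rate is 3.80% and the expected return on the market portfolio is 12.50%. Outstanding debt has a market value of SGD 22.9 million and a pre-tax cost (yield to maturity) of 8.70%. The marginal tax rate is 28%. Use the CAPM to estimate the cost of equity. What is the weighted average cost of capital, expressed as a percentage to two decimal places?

Market risk premium = 12.5% − 3.8% = 8.7%.
Cost of equity via CAPM: Re = 3.8% + 1.13 × 8.7% = 13.6310%.
Total capital V = 58.3 + 22.9 = 81.2.
Equity: weight = 58.3/81.2 = 0.7180; cost = 13.631%.
Debt: weight = 22.9/81.2 = 0.2820; after-tax cost = 8.7% × (1 − 28%) = 6.2640%.
WACC = 0.7180 × 13.6310% + 0.2820 × 6.2640% = 11.5534%.

11.55%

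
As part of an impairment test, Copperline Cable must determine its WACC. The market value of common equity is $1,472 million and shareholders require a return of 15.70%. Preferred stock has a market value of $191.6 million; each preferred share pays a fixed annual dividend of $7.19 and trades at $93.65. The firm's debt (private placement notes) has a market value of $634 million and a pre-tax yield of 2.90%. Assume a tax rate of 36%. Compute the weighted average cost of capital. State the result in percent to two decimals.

Cost of preferred: Rp = 7.19 / 93.65 = 7.6775%.
Total capital V = 1472 + 191.6 + 634 = 2297.6.
Equity: weight = 1472/2297.6 = 0.6407; cost = 15.7%.
Preferred: weight = 191.6/2297.6 = 0.0834; cost = 7.6775%.
Private placement notes: weight = 634/2297.6 = 0.2759; after-tax cost = 2.9% × (1 − 36%) = 1.8560%.
WACC = 0.6407 × 15.7000% + 0.0834 × 7.6775% + 0.2759 × 1.8560% = 11.2109%.

11.21%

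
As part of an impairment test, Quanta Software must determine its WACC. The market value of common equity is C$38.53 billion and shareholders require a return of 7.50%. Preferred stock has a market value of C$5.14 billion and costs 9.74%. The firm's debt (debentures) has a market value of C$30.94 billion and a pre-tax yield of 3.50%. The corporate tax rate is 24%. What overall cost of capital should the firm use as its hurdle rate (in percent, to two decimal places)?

5.65%

Total capital V = 38.53 + 5.14 + 30.94 = 74.61.
Equity: weight = 38.53/74.61 = 0.5164; cost = 7.5%.
Preferred: weight = 5.14/74.61 = 0.0689; cost = 9.74%.
Debentures: weight = 30.94/74.61 = 0.4147; after-tax cost = 3.5% × (1 − 24%) = 2.6600%.
WACC = 0.5164 × 7.5000% + 0.0689 × 9.7400% + 0.4147 × 2.6600% = 5.6472%.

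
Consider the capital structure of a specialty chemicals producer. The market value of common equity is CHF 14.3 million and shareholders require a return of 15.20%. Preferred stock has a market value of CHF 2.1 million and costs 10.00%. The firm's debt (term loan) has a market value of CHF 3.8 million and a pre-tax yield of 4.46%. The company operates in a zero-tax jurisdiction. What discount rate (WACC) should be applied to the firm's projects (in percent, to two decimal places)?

Total capital V = 14.3 + 2.1 + 3.8 = 20.2.
Equity: weight = 14.3/20.2 = 0.7079; cost = 15.2%.
Preferred: weight = 2.1/20.2 = 0.1040; cost = 10%.
Term loan: weight = 3.8/20.2 = 0.1881; after-tax cost = 4.46% × (1 − 0%) = 4.4600%.
WACC = 0.7079 × 15.2000% + 0.1040 × 10.0000% + 0.1881 × 4.4600% = 12.6390%.

12.64%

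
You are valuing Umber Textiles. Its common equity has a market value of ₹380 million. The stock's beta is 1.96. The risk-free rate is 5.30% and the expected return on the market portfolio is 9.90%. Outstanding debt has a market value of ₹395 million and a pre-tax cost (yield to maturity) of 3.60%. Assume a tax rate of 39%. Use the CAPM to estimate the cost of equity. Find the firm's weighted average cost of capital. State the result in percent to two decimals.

8.14%

Market risk premium = 9.9% − 5.3% = 4.6%.
Cost of equity via CAPM: Re = 5.3% + 1.96 × 4.6% = 14.3160%.
Total capital V = 380 + 395 = 775.
Equity: weight = 380/775 = 0.4903; cost = 14.316%.
Debt: weight = 395/775 = 0.5097; after-tax cost = 3.6% × (1 − 39%) = 2.1960%.
WACC = 0.4903 × 14.3160% + 0.5097 × 2.1960% = 8.1387%.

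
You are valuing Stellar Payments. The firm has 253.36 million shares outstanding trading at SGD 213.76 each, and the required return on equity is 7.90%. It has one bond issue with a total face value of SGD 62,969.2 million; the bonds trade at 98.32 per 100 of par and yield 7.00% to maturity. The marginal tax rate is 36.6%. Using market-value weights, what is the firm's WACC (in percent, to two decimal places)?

Market value of equity E = 213.76 × 253.36m = 54158.2336m. Market value of debt D = 62969.2m × 98.32/100 = 61911.31744m.
Total capital V = 54158.2336 + 61911.31744 = 116069.55104.
Equity: weight = 54158.2336/116069.55104 = 0.4666; cost = 7.9%.
Bonds outstanding: weight = 61911.31744/116069.55104 = 0.5334; after-tax cost = 7% × (1 − 36.6%) = 4.4380%.
WACC = 0.4666 × 7.9000% + 0.5334 × 4.4380% = 6.0534%.

6.05%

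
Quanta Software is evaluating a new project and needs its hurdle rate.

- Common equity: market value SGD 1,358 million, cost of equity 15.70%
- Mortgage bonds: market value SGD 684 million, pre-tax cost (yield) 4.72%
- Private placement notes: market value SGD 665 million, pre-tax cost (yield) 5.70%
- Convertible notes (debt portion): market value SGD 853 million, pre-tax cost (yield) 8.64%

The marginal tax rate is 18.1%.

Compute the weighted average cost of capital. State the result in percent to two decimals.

Total capital V = 1358 + 684 + 665 + 853 = 3560.
Equity: weight = 1358/3560 = 0.3815; cost = 15.7%.
Mortgage bonds: weight = 684/3560 = 0.1921; after-tax cost = 4.72% × (1 − 18.1%) = 3.8657%.
Private placement notes: weight = 665/3560 = 0.1868; after-tax cost = 5.7% × (1 − 18.1%) = 4.6683%.
Convertible notes (debt portion): weight = 853/3560 = 0.2396; after-tax cost = 8.64% × (1 − 18.1%) = 7.0762%.
WACC = 0.3815 × 15.7000% + 0.1921 × 3.8657% + 0.1868 × 4.6683% + 0.2396 × 7.0762% = 9.2992%.

9.30%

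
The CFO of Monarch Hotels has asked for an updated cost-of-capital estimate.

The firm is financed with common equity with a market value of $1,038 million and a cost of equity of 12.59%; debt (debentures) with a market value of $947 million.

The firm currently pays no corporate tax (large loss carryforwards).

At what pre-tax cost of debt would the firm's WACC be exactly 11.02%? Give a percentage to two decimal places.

9.30%

Total capital V = 1038 + 947 = 1985.
Equity weight = 1038/1985 = 0.5229.
Debentures weight = 947/1985 = 0.4771.
Equity contribution = 0.5229 × 12.59% = 6.5836%.
Remaining for debt = 11.02% − 6.5836% = 4.4364%.
Rd × (1 − 0%) × 0.4771 = 4.4364%  ⇒  Rd = 9.2991%.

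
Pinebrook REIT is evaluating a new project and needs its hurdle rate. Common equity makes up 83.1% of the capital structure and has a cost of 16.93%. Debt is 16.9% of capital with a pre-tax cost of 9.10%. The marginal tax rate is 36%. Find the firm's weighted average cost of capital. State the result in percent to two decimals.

15.05%

After-tax cost of debt = 9.1% × (1 − 36%) = 5.8240%.
WACC = 0.831 × 16.9300% + 0.169 × 5.8240% = 15.0531%.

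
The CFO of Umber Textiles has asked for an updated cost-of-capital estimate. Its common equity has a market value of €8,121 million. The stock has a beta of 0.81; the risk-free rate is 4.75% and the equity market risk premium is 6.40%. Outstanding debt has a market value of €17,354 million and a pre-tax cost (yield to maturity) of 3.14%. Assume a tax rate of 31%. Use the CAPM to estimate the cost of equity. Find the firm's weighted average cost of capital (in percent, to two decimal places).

4.64%

Cost of equity via CAPM: Re = 4.75% + 0.81 × 6.4% = 9.9340%.
Total capital V = 8121 + 17354 = 25475.
Equity: weight = 8121/25475 = 0.3188; cost = 9.934%.
Debt: weight = 17354/25475 = 0.6812; after-tax cost = 3.14% × (1 − 31%) = 2.1666%.
WACC = 0.3188 × 9.9340% + 0.6812 × 2.1666% = 4.6427%.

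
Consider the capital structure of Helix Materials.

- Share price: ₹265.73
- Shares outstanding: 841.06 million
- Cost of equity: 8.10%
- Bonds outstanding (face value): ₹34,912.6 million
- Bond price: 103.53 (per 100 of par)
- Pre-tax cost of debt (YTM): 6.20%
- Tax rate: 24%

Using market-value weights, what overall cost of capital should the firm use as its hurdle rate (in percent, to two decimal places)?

Market value of equity E = 265.73 × 841.06m = 223494.8738m. Market value of debt D = 34912.6m × 103.53/100 = 36145.01478m.
Total capital V = 223494.8738 + 36145.01478 = 259639.88858.
Equity: weight = 223494.8738/259639.88858 = 0.8608; cost = 8.1%.
Bonds outstanding: weight = 36145.01478/259639.88858 = 0.1392; after-tax cost = 6.2% × (1 − 24%) = 4.7120%.
WACC = 0.8608 × 8.1000% + 0.1392 × 4.7120% = 7.6283%.

7.63%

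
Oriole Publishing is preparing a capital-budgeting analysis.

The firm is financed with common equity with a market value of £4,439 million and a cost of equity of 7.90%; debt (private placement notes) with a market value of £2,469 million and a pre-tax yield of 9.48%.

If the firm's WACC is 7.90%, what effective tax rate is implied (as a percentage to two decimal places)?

Total capital V = 4439 + 2469 = 6908.
Equity weight = 4439/6908 = 0.6426.
Private placement notes weight = 2469/6908 = 0.3574.
Equity contribution = 0.6426 × 7.9% = 5.0764%.
Debt contribution must be 7.9% − 5.0764% = 2.8236%.
0.3574 × 9.48% × (1 − T) = 2.8236%  ⇒  (1 − T) = 0.8333.
T = 16.6667%.

16.67%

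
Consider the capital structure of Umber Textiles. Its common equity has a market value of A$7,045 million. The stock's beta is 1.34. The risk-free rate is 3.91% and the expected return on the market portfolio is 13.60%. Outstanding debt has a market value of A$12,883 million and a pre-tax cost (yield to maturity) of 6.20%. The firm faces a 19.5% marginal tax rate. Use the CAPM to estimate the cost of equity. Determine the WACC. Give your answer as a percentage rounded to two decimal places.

Market risk premium = 13.6% − 3.91% = 9.69%.
Cost of equity via CAPM: Re = 3.91% + 1.34 × 9.69% = 16.8946%.
Total capital V = 7045 + 12883 = 19928.
Equity: weight = 7045/19928 = 0.3535; cost = 16.8946%.
Debt: weight = 12883/19928 = 0.6465; after-tax cost = 6.2% × (1 − 19.5%) = 4.9910%.
WACC = 0.3535 × 16.8946% + 0.6465 × 4.9910% = 9.1992%.

9.20%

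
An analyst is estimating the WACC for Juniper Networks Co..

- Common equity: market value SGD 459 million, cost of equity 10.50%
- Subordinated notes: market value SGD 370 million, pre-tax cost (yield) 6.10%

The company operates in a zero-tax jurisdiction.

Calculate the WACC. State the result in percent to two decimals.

8.54%

Total capital V = 459 + 370 = 829.
Equity: weight = 459/829 = 0.5537; cost = 10.5%.
Subordinated notes: weight = 370/829 = 0.4463; after-tax cost = 6.1% × (1 − 0%) = 6.1000%.
WACC = 0.5537 × 10.5000% + 0.4463 × 6.1000% = 8.5362%.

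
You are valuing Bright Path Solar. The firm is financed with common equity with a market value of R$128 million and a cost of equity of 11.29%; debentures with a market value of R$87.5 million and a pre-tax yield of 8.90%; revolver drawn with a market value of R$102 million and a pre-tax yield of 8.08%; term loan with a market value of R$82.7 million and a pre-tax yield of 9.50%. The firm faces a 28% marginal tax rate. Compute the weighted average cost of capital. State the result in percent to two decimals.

7.91%

Total capital V = 128 + 87.5 + 102 + 82.7 = 400.2.
Equity: weight = 128/400.2 = 0.3198; cost = 11.29%.
Debentures: weight = 87.5/400.2 = 0.2186; after-tax cost = 8.9% × (1 − 28%) = 6.4080%.
Revolver drawn: weight = 102/400.2 = 0.2549; after-tax cost = 8.08% × (1 − 28%) = 5.8176%.
Term loan: weight = 82.7/400.2 = 0.2066; after-tax cost = 9.5% × (1 − 28%) = 6.8400%.
WACC = 0.3198 × 11.2900% + 0.2186 × 6.4080% + 0.2549 × 5.8176% + 0.2066 × 6.8400% = 7.9083%.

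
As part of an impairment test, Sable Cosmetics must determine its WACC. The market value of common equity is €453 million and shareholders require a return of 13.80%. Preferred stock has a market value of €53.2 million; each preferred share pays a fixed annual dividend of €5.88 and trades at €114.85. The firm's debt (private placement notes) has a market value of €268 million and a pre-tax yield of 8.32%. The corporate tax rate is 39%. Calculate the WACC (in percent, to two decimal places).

Cost of preferred: Rp = 5.88 / 114.85 = 5.1197%.
Total capital V = 453 + 53.2 + 268 = 774.2.
Equity: weight = 453/774.2 = 0.5851; cost = 13.8%.
Preferred: weight = 53.2/774.2 = 0.0687; cost = 5.1197%.
Private placement notes: weight = 268/774.2 = 0.3462; after-tax cost = 8.32% × (1 − 39%) = 5.0752%.
WACC = 0.5851 × 13.8000% + 0.0687 × 5.1197% + 0.3462 × 5.0752% = 10.1833%.

10.18%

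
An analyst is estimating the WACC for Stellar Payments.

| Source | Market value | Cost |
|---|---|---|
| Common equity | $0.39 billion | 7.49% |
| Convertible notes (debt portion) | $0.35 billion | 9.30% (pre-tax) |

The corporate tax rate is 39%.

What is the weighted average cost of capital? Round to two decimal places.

6.63%

Total capital V = 0.39 + 0.35 = 0.74.
Equity: weight = 0.39/0.74 = 0.5270; cost = 7.49%.
Convertible notes (debt portion): weight = 0.35/0.74 = 0.4730; after-tax cost = 9.3% × (1 − 39%) = 5.6730%.
WACC = 0.5270 × 7.4900% + 0.4730 × 5.6730% = 6.6306%.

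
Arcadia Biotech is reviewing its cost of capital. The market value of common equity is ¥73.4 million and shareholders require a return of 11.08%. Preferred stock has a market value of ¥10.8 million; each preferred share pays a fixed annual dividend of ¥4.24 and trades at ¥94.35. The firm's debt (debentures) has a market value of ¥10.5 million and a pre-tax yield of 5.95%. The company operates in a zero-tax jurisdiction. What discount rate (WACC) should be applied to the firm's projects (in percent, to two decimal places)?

Cost of preferred: Rp = 4.24 / 94.35 = 4.4939%.
Total capital V = 73.4 + 10.8 + 10.5 = 94.7.
Equity: weight = 73.4/94.7 = 0.7751; cost = 11.08%.
Preferred: weight = 10.8/94.7 = 0.1140; cost = 4.4939%.
Debentures: weight = 10.5/94.7 = 0.1109; after-tax cost = 5.95% × (1 − 0%) = 5.9500%.
WACC = 0.7751 × 11.0800% + 0.1140 × 4.4939% + 0.1109 × 5.9500% = 9.7601%.

9.76%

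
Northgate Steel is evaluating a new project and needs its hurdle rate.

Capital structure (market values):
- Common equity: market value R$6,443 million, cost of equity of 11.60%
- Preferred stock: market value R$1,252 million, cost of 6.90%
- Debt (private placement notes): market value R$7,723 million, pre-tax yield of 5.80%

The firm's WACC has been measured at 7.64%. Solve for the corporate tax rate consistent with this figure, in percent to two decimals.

23.17%

Total capital V = 6443 + 1252 + 7723 = 15418.
Equity weight = 6443/15418 = 0.4179.
Preferred weight = 1252/15418 = 0.0812.
Private placement notes weight = 7723/15418 = 0.5009.
Equity contribution = 0.4179 × 11.6% = 4.8475%.
Preferred contribution = 0.0812 × 6.9% = 0.5603%.
Debt contribution must be 7.64% − 5.4078% = 2.2322%.
0.5009 × 5.8% × (1 − T) = 2.2322%  ⇒  (1 − T) = 0.7683.
T = 23.1674%.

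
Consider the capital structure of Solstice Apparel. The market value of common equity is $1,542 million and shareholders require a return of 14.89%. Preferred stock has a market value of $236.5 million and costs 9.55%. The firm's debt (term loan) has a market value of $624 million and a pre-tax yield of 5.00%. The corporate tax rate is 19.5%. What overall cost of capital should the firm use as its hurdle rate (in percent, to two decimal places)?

Total capital V = 1542 + 236.5 + 624 = 2402.5.
Equity: weight = 1542/2402.5 = 0.6418; cost = 14.89%.
Preferred: weight = 236.5/2402.5 = 0.0984; cost = 9.55%.
Term loan: weight = 624/2402.5 = 0.2597; after-tax cost = 5% × (1 − 19.5%) = 4.0250%.
WACC = 0.6418 × 14.8900% + 0.0984 × 9.5500% + 0.2597 × 4.0250% = 11.5424%.

11.54%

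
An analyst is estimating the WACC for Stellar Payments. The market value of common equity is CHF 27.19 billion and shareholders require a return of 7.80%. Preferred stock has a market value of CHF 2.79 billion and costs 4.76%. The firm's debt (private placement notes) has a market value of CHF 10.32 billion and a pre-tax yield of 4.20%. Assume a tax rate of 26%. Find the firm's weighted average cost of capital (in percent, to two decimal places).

6.39%

Total capital V = 27.19 + 2.79 + 10.32 = 40.3.
Equity: weight = 27.19/40.3 = 0.6747; cost = 7.8%.
Preferred: weight = 2.79/40.3 = 0.0692; cost = 4.76%.
Private placement notes: weight = 10.32/40.3 = 0.2561; after-tax cost = 4.2% × (1 − 26%) = 3.1080%.
WACC = 0.6747 × 7.8000% + 0.0692 × 4.7600% + 0.2561 × 3.1080% = 6.3880%.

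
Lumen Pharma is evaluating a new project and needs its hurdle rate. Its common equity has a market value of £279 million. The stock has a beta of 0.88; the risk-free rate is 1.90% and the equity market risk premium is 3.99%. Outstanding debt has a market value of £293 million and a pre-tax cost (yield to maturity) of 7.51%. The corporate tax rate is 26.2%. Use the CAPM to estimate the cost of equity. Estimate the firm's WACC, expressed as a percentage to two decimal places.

5.48%

Cost of equity via CAPM: Re = 1.9% + 0.88 × 3.99% = 5.4112%.
Total capital V = 279 + 293 = 572.
Equity: weight = 279/572 = 0.4878; cost = 5.4112%.
Debt: weight = 293/572 = 0.5122; after-tax cost = 7.51% × (1 − 26.2%) = 5.5424%.
WACC = 0.4878 × 5.4112% + 0.5122 × 5.5424% = 5.4784%.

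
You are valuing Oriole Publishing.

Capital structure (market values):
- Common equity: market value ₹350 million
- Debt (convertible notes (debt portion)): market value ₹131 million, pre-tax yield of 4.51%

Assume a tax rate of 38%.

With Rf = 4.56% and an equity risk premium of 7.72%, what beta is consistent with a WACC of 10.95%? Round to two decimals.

Total capital V = 350 + 131 = 481.
Equity weight = 350/481 = 0.7277.
Convertible notes (debt portion) weight = 131/481 = 0.2723.
Debt contribution = 0.2723 × 4.51% × (1 − 38%) = 0.7615%.
Required equity contribution = 10.95% − 0.7615% = 10.1885%  ⇒  Re = 14.0019%.
CAPM: 14.0019% = 4.56% + β × 7.72%  ⇒  β = 1.2230.

1.22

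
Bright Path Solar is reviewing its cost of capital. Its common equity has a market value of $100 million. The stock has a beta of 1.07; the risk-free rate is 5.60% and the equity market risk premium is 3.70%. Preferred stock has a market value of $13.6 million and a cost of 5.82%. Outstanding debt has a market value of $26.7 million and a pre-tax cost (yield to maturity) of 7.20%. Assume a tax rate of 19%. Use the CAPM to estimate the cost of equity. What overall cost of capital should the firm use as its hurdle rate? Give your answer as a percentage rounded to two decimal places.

8.49%

Cost of equity via CAPM: Re = 5.6% + 1.07 × 3.7% = 9.5590%.
Total capital V = 100 + 13.6 + 26.7 = 140.3.
Equity: weight = 100/140.3 = 0.7128; cost = 9.559%.
Preferred: weight = 13.6/140.3 = 0.0969; cost = 5.82%.
Debt: weight = 26.7/140.3 = 0.1903; after-tax cost = 7.2% × (1 − 19%) = 5.8320%.
WACC = 0.7128 × 9.5590% + 0.0969 × 5.8200% + 0.1903 × 5.8320% = 8.4873%.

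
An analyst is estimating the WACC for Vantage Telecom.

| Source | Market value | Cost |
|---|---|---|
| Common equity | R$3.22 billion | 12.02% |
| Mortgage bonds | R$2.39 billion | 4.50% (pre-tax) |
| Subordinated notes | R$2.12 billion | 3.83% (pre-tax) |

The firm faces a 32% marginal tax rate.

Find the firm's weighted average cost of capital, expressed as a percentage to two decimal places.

Total capital V = 3.22 + 2.39 + 2.12 = 7.73.
Equity: weight = 3.22/7.73 = 0.4166; cost = 12.02%.
Mortgage bonds: weight = 2.39/7.73 = 0.3092; after-tax cost = 4.5% × (1 − 32%) = 3.0600%.
Subordinated notes: weight = 2.12/7.73 = 0.2743; after-tax cost = 3.83% × (1 − 32%) = 2.6044%.
WACC = 0.4166 × 12.0200% + 0.3092 × 3.0600% + 0.2743 × 2.6044% = 6.6674%.

6.67%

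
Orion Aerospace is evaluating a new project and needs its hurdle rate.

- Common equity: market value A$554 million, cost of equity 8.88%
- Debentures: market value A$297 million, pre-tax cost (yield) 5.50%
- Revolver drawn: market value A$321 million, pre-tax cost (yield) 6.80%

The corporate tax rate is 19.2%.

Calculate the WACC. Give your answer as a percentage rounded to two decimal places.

Total capital V = 554 + 297 + 321 = 1172.
Equity: weight = 554/1172 = 0.4727; cost = 8.88%.
Debentures: weight = 297/1172 = 0.2534; after-tax cost = 5.5% × (1 − 19.2%) = 4.4440%.
Revolver drawn: weight = 321/1172 = 0.2739; after-tax cost = 6.8% × (1 − 19.2%) = 5.4944%.
WACC = 0.4727 × 8.8800% + 0.2534 × 4.4440% + 0.2739 × 5.4944% = 6.8286%.

6.83%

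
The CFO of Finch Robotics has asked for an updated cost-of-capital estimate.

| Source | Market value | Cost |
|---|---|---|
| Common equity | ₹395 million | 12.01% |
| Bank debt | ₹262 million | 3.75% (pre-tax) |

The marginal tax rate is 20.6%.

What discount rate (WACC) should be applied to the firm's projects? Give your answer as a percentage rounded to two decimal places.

Total capital V = 395 + 262 = 657.
Equity: weight = 395/657 = 0.6012; cost = 12.01%.
Bank debt: weight = 262/657 = 0.3988; after-tax cost = 3.75% × (1 − 20.6%) = 2.9775%.
WACC = 0.6012 × 12.0100% + 0.3988 × 2.9775% = 8.4080%.

8.41%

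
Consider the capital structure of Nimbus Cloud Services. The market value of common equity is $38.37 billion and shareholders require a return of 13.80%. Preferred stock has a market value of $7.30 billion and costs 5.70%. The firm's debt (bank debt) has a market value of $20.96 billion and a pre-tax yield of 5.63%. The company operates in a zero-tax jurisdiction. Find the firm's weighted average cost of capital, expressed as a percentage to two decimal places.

10.34%

Total capital V = 38.37 + 7.3 + 20.96 = 66.63.
Equity: weight = 38.37/66.63 = 0.5759; cost = 13.8%.
Preferred: weight = 7.3/66.63 = 0.1096; cost = 5.7%.
Bank debt: weight = 20.96/66.63 = 0.3146; after-tax cost = 5.63% × (1 − 0%) = 5.6300%.
WACC = 0.5759 × 13.8000% + 0.1096 × 5.7000% + 0.3146 × 5.6300% = 10.3425%.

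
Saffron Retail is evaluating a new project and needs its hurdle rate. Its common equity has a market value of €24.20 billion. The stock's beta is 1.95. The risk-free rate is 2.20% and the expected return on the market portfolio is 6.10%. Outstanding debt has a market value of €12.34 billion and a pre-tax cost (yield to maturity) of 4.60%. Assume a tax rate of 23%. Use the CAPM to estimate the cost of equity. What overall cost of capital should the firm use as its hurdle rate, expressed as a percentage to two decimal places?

7.69%

Market risk premium = 6.1% − 2.2% = 3.9%.
Cost of equity via CAPM: Re = 2.2% + 1.95 × 3.9% = 9.8050%.
Total capital V = 24.2 + 12.34 = 36.54.
Equity: weight = 24.2/36.54 = 0.6623; cost = 9.805%.
Debt: weight = 12.34/36.54 = 0.3377; after-tax cost = 4.6% × (1 − 23%) = 3.5420%.
WACC = 0.6623 × 9.8050% + 0.3377 × 3.5420% = 7.6899%.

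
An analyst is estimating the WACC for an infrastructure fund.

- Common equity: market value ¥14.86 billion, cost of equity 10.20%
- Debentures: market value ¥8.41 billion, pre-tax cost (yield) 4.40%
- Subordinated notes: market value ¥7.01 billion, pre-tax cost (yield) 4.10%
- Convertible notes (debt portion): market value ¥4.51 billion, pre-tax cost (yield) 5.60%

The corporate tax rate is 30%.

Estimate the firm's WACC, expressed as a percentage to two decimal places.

6.19%

Total capital V = 14.86 + 8.41 + 7.01 + 4.51 = 34.79.
Equity: weight = 14.86/34.79 = 0.4271; cost = 10.2%.
Debentures: weight = 8.41/34.79 = 0.2417; after-tax cost = 4.4% × (1 − 30%) = 3.0800%.
Subordinated notes: weight = 7.01/34.79 = 0.2015; after-tax cost = 4.1% × (1 − 30%) = 2.8700%.
Convertible notes (debt portion): weight = 4.51/34.79 = 0.1296; after-tax cost = 5.6% × (1 − 30%) = 3.9200%.
WACC = 0.4271 × 10.2000% + 0.2417 × 3.0800% + 0.2015 × 2.8700% + 0.1296 × 3.9200% = 6.1878%.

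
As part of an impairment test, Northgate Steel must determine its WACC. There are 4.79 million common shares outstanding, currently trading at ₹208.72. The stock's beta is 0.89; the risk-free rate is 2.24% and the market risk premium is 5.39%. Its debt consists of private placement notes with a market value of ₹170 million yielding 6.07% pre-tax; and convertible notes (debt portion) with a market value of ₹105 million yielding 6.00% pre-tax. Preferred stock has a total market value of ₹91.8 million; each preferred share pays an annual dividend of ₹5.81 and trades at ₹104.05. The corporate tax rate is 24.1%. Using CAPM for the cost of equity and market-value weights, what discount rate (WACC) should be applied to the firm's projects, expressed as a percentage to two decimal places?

6.45%

Cost of equity via CAPM: Re = 2.24% + 0.89 × 5.39% = 7.0371%.
Cost of preferred: Rp = 5.81 / 104.05 = 5.5839%.
Market value of equity E = 208.72 × 4.79m = 999.7688m.
Total capital V = 999.7688 + 91.8 + 170 + 105 = 1366.5688.
Equity: weight = 999.7688/1366.5688 = 0.7316; cost = 7.0371%.
Preferred: weight = 91.8/1366.5688 = 0.0672; cost = 5.5839%.
Private placement notes: weight = 170/1366.5688 = 0.1244; after-tax cost = 6.07% × (1 − 24.1%) = 4.6071%.
Convertible notes (debt portion): weight = 105/1366.5688 = 0.0768; after-tax cost = 6% × (1 − 24.1%) = 4.5540%.
WACC = 0.7316 × 7.0371% + 0.0672 × 5.5839% + 0.1244 × 4.6071% + 0.0768 × 4.5540% = 6.4464%.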